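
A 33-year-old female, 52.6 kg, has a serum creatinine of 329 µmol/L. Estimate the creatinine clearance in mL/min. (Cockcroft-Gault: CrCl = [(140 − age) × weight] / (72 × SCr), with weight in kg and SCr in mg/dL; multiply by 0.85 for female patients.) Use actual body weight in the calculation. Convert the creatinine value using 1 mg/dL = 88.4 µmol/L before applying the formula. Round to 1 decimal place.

17.9 mL/min

SCr = 329 / 88.4 = 3.722 mg/dL
CrCl = (140 − 33) × 52.6 / (72 × 3.722) × 0.85 = 5628.2 / 267.98 × 0.85 ≈ 17.9 mL/min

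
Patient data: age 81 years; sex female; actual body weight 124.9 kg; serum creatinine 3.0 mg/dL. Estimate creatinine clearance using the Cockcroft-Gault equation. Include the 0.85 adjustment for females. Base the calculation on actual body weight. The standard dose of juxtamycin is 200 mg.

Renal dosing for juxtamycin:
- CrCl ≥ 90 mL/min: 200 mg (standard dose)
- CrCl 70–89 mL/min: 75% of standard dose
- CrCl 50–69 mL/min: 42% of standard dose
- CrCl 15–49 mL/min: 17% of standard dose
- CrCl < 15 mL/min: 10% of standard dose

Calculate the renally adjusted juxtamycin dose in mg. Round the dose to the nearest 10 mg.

30 mg

CrCl = (140 − 81) × 124.9 / (72 × 3) × 0.85 = 7369.1 / 216.00 × 0.85 ≈ 29.0 mL/min
CrCl ≈ 29 mL/min → bracket 15–49 mL/min.
17% of 200 mg = 34 mg → 30 mg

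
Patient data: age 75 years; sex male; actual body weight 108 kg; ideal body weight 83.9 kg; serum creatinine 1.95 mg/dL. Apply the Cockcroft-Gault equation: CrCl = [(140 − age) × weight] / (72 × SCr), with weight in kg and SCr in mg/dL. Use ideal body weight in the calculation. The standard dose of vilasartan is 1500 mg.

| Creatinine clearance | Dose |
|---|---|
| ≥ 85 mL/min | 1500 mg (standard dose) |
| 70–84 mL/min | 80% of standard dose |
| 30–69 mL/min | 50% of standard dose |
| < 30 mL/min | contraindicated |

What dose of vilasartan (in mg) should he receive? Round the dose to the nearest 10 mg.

750 mg

CrCl = (140 − 75) × 83.9 / (72 × 1.95) = 5453.5 / 140.40 ≈ 38.8 mL/min
CrCl ≈ 39 mL/min → bracket 30–69 mL/min.
50% of 1500 mg = 750 mg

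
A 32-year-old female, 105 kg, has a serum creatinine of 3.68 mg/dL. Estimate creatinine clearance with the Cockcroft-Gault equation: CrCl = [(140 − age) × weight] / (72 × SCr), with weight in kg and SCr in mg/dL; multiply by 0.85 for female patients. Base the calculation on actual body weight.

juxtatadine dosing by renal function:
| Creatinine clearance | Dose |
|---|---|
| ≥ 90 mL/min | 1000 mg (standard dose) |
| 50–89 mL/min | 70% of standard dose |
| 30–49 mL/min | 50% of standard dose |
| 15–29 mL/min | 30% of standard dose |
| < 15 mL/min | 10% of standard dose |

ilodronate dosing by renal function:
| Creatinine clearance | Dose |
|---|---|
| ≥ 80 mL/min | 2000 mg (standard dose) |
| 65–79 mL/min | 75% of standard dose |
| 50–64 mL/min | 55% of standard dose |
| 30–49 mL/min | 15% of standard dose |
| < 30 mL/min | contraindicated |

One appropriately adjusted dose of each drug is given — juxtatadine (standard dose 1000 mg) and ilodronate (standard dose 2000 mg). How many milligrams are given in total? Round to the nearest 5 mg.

CrCl = (140 − 32) × 105 / (72 × 3.68) × 0.85 = 11340.0 / 264.96 × 0.85 ≈ 36.4 mL/min
CrCl ≈ 36 mL/min.
juxtatadine: 30–49 mL/min → 50% of 1000 mg = 500 mg.
ilodronate: 30–49 mL/min → 15% of 2000 mg = 300 mg.
Total = 500 + 300 = 800 mg.

800 mg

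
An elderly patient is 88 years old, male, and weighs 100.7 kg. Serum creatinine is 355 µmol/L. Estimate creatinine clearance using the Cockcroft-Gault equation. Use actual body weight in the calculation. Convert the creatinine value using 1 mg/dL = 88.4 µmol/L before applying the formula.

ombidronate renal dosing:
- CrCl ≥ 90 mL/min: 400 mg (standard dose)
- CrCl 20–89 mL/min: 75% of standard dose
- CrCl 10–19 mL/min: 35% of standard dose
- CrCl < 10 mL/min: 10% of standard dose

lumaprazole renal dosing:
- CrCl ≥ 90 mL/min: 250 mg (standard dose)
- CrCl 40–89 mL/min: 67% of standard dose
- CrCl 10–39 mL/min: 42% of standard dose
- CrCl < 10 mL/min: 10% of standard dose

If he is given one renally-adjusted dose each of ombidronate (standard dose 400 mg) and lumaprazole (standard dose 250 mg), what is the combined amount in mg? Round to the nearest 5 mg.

245 mg

SCr = 355 / 88.4 = 4.016 mg/dL
CrCl = (140 − 88) × 100.7 / (72 × 4.016) = 5236.4 / 289.15 ≈ 18.1 mL/min
CrCl ≈ 18 mL/min.
ombidronate: 10–19 mL/min → 35% of 400 mg = 140 mg.
lumaprazole: 10–39 mL/min → 42% of 250 mg = 105 mg.
Total = 140 + 105 = 245 mg.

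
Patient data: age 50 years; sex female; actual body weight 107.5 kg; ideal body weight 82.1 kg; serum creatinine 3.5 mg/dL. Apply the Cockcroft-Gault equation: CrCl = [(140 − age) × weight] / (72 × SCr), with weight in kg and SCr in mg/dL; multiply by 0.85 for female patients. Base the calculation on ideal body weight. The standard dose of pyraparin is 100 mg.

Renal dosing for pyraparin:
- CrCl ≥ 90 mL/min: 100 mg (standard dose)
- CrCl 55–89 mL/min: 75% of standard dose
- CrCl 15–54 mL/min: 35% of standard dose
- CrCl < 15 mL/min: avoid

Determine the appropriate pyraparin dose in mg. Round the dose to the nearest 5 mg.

35 mg

CrCl = (140 − 50) × 82.1 / (72 × 3.5) × 0.85 = 7389.0 / 252.00 × 0.85 ≈ 24.9 mL/min
CrCl ≈ 25 mL/min → bracket 15–54 mL/min.
35% of 100 mg = 35 mg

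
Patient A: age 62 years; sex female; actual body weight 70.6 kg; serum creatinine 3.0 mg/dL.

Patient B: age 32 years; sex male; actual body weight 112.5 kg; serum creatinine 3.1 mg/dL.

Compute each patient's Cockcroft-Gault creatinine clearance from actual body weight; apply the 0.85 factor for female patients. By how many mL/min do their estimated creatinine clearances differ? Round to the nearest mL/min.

33 mL/min

Patient A: CrCl = (140 − 62) × 70.6 / (72 × 3) × 0.85 = 5506.8 / 216.00 × 0.85 ≈ 21.7 mL/min
Patient B: CrCl = (140 − 32) × 112.5 / (72 × 3.1) = 12150.0 / 223.20 ≈ 54.4 mL/min
|21.7 − 54.4| = 32.7 mL/min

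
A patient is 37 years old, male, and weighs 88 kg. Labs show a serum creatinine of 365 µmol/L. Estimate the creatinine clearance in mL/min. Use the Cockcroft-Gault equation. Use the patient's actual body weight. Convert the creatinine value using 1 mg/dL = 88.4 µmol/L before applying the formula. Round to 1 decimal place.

30.5 mL/min

SCr = 365 / 88.4 = 4.129 mg/dL
CrCl = (140 − 37) × 88 / (72 × 4.129) = 9064.0 / 297.29 ≈ 30.5 mL/min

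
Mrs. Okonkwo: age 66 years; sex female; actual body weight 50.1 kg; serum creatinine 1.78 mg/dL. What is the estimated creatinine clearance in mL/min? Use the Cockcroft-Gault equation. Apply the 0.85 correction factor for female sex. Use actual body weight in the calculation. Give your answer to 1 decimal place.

24.6 mL/min

CrCl = (140 − 66) × 50.1 / (72 × 1.78) × 0.85 = 3707.4 / 128.16 × 0.85 ≈ 24.6 mL/min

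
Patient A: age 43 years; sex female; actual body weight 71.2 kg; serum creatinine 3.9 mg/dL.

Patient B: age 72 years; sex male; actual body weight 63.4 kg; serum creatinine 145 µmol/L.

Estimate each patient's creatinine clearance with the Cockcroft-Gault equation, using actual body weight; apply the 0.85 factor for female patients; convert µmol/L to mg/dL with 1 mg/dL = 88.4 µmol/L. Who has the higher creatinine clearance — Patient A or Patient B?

Patient A: CrCl = (140 − 43) × 71.2 / (72 × 3.9) × 0.85 = 6906.4 / 280.80 × 0.85 ≈ 20.9 mL/min
Patient B: SCr = 145 / 88.4 = 1.64 mg/dL
Patient B: CrCl = (140 − 72) × 63.4 / (72 × 1.64) = 4311.2 / 118.08 ≈ 36.5 mL/min
20.9 vs 36.5 mL/min → Patient B is higher.

Patient B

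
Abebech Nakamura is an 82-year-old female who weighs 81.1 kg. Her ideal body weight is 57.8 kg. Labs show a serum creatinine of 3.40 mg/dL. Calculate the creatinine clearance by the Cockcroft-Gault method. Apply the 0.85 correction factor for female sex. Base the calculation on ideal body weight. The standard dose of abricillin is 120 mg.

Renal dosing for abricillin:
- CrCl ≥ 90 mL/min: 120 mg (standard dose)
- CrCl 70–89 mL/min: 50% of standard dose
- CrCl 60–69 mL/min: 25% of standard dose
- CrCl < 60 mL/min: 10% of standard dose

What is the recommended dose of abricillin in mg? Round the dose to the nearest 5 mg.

CrCl = (140 − 82) × 57.8 / (72 × 3.4) × 0.85 = 3352.4 / 244.80 × 0.85 ≈ 11.6 mL/min
CrCl ≈ 12 mL/min → bracket < 60 mL/min.
10% of 120 mg = 12 mg → 10 mg

10 mg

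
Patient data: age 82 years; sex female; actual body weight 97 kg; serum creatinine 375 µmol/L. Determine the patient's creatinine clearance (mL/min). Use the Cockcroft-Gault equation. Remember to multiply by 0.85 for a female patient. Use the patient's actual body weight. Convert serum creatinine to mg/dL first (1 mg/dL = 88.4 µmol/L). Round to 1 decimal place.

SCr = 375 / 88.4 = 4.242 mg/dL
CrCl = (140 − 82) × 97 / (72 × 4.242) × 0.85 = 5626.0 / 305.42 × 0.85 ≈ 15.7 mL/min

15.7 mL/min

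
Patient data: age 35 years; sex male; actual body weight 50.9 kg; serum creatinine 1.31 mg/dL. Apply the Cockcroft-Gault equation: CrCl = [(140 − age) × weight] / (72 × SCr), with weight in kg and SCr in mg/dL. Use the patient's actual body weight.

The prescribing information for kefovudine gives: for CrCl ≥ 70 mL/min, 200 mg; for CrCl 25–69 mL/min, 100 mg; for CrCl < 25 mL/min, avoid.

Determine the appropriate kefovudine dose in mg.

CrCl = (140 − 35) × 50.9 / (72 × 1.31) = 5344.5 / 94.32 ≈ 56.7 mL/min
CrCl ≈ 57 mL/min → bracket 25–69 mL/min.
Dose for this bracket: 100 mg.

100 mg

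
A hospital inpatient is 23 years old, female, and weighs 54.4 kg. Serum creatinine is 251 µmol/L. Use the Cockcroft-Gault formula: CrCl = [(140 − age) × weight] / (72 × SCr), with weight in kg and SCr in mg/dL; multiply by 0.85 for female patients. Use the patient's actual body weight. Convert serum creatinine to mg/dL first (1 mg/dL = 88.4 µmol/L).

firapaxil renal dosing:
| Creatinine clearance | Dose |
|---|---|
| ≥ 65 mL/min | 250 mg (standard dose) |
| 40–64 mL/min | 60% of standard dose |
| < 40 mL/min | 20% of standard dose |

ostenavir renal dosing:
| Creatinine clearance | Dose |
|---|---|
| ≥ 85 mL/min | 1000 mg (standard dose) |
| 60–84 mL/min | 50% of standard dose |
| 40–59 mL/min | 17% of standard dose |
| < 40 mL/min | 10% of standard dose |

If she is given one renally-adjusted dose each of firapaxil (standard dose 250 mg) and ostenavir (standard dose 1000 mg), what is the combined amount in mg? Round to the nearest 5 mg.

150 mg

SCr = 251 / 88.4 = 2.839 mg/dL
CrCl = (140 − 23) × 54.4 / (72 × 2.839) × 0.85 = 6364.8 / 204.41 × 0.85 ≈ 26.5 mL/min
CrCl ≈ 26 mL/min.
firapaxil: < 40 mL/min → 20% of 250 mg = 50 mg.
ostenavir: < 40 mL/min → 10% of 1000 mg = 100 mg.
Total = 50 + 100 = 150 mg.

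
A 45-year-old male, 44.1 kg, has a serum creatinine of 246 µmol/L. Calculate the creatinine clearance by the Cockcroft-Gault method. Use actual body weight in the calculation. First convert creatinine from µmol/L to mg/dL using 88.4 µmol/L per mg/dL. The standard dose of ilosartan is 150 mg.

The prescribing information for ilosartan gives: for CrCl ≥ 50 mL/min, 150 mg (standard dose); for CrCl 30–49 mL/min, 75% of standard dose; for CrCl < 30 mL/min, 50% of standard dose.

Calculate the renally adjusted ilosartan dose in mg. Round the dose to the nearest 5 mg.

75 mg

SCr = 246 / 88.4 = 2.783 mg/dL
CrCl = (140 − 45) × 44.1 / (72 × 2.783) = 4189.5 / 200.38 ≈ 20.9 mL/min
CrCl ≈ 21 mL/min → bracket < 30 mL/min.
50% of 150 mg = 75 mg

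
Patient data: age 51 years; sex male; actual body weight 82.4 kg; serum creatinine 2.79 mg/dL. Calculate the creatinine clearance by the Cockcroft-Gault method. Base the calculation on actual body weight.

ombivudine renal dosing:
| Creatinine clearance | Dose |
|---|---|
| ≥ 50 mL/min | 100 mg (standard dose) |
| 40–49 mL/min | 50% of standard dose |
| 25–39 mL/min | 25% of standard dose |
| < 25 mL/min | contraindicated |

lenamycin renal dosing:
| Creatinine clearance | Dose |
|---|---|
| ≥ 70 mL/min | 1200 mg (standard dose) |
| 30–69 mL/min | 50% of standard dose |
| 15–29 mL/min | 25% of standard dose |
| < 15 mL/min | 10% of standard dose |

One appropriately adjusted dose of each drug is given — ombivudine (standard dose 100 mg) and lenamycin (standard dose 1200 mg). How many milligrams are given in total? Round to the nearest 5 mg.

CrCl = (140 − 51) × 82.4 / (72 × 2.79) = 7333.6 / 200.88 ≈ 36.5 mL/min
CrCl ≈ 37 mL/min.
ombivudine: 25–39 mL/min → 25% of 100 mg = 25 mg.
lenamycin: 30–69 mL/min → 50% of 1200 mg = 600 mg.
Total = 25 + 600 = 625 mg.

625 mg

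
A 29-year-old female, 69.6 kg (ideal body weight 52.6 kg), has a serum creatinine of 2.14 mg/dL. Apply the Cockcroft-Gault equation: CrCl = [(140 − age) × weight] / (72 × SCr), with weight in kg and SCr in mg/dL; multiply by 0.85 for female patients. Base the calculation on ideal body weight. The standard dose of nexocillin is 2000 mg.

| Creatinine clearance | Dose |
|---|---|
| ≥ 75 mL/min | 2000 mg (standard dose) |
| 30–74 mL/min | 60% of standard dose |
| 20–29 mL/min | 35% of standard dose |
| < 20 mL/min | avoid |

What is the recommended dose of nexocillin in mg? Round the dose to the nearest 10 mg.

CrCl = (140 − 29) × 52.6 / (72 × 2.14) × 0.85 = 5838.6 / 154.08 × 0.85 ≈ 32.2 mL/min
CrCl ≈ 32 mL/min → bracket 30–74 mL/min.
60% of 2000 mg = 1200 mg

1200 mg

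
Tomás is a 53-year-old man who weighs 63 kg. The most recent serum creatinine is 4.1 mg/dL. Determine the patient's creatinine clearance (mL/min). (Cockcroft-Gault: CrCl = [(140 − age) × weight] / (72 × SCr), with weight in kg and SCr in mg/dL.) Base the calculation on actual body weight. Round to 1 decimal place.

CrCl = (140 − 53) × 63 / (72 × 4.1) = 5481.0 / 295.20 ≈ 18.6 mL/min

18.6 mL/min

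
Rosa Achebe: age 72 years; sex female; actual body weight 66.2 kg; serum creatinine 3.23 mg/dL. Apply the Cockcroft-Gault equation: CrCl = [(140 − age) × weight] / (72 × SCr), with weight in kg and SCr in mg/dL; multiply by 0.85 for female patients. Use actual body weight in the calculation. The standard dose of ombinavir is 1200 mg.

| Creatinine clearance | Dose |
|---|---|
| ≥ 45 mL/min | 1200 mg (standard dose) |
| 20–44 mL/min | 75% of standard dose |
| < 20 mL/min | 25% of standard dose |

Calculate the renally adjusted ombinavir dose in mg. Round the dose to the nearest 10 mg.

CrCl = (140 − 72) × 66.2 / (72 × 3.23) × 0.85 = 4501.6 / 232.56 × 0.85 ≈ 16.5 mL/min
CrCl ≈ 16 mL/min → bracket < 20 mL/min.
25% of 1200 mg = 300 mg

300 mg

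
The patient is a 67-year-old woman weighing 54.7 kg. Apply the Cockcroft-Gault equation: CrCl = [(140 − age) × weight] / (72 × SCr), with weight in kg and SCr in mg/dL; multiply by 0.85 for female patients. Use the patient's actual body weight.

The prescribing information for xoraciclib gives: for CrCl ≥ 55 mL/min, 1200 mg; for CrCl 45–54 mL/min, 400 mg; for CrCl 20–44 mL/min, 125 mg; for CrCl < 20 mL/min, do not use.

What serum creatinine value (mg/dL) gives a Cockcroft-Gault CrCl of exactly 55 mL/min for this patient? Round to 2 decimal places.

Standard dose requires CrCl ≥ 55 mL/min.
Set (140 − 67) × 54.7 × 0.85 / (72 × SCr) = 55
SCr = (140 − 67) × 54.7 × 0.85 / (72 × 55) = 0.857 mg/dL

0.86 mg/dL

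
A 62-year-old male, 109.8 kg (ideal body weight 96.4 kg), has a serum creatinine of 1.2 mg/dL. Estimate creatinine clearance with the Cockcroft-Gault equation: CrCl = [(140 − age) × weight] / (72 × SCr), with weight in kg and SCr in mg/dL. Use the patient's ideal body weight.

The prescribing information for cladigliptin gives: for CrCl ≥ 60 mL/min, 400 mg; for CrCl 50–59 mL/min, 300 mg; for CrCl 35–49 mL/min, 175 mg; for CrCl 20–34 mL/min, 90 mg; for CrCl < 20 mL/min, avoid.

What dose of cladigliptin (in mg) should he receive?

CrCl = (140 − 62) × 96.4 / (72 × 1.2) = 7519.2 / 86.40 ≈ 87.0 mL/min
CrCl ≈ 87 mL/min → bracket ≥ 60 mL/min.
Dose for this bracket: 400 mg.

400 mg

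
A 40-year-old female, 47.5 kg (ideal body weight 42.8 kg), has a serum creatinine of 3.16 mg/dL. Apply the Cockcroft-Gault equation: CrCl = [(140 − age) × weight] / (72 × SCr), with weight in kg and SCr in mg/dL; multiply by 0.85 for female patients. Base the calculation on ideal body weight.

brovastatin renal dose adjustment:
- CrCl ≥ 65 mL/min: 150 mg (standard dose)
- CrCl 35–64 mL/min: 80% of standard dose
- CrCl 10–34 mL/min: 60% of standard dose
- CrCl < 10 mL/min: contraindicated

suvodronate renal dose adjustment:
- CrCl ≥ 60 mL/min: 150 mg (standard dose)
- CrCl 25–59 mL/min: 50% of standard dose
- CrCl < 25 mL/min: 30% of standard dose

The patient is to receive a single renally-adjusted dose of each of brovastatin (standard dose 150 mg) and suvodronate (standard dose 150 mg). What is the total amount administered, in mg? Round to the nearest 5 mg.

CrCl = (140 − 40) × 42.8 / (72 × 3.16) × 0.85 = 4280.0 / 227.52 × 0.85 ≈ 16.0 mL/min
CrCl ≈ 16 mL/min.
brovastatin: 10–34 mL/min → 60% of 150 mg = 90 mg.
suvodronate: < 25 mL/min → 30% of 150 mg = 45 mg.
Total = 90 + 45 = 135 mg.

135 mg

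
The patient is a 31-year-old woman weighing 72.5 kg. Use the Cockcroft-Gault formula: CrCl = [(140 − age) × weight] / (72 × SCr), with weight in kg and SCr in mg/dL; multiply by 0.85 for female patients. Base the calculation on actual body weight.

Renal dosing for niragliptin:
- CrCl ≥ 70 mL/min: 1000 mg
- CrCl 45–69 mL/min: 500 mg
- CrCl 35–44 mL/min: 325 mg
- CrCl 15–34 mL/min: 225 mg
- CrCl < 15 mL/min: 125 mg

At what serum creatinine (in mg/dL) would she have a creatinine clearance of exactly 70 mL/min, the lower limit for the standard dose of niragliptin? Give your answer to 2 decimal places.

Standard dose requires CrCl ≥ 70 mL/min.
Set (140 − 31) × 72.5 × 0.85 / (72 × SCr) = 70
SCr = (140 − 31) × 72.5 × 0.85 / (72 × 70) = 1.333 mg/dL

1.33 mg/dL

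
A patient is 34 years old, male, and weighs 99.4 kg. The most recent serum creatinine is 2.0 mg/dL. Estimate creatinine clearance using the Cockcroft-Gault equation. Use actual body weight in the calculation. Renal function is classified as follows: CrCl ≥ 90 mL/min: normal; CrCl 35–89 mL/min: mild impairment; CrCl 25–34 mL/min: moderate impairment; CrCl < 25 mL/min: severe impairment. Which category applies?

CrCl = (140 − 34) × 99.4 / (72 × 2) = 10536.4 / 144.00 ≈ 73.2 mL/min
73 mL/min falls in the 'mild impairment' range.

mild impairment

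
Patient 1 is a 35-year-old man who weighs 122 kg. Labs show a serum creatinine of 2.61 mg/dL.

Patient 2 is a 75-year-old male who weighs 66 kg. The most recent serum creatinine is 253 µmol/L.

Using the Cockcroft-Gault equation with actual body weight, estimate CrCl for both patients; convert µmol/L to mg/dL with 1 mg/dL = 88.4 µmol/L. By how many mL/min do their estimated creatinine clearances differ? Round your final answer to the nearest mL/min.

47 mL/min

Patient 1: CrCl = (140 − 35) × 122 / (72 × 2.61) = 12810.0 / 187.92 ≈ 68.2 mL/min
Patient 2: SCr = 253 / 88.4 = 2.862 mg/dL
Patient 2: CrCl = (140 − 75) × 66 / (72 × 2.862) = 4290.0 / 206.06 ≈ 20.8 mL/min
|68.2 − 20.8| = 47.4 mL/min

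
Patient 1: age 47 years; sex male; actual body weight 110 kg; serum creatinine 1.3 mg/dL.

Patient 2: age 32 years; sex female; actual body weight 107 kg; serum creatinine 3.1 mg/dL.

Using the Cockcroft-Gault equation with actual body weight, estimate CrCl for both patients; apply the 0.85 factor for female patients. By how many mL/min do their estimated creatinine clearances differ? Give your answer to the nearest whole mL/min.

65 mL/min

Patient 1: CrCl = (140 − 47) × 110 / (72 × 1.3) = 10230.0 / 93.60 ≈ 109.3 mL/min
Patient 2: CrCl = (140 − 32) × 107 / (72 × 3.1) × 0.85 = 11556.0 / 223.20 × 0.85 ≈ 44.0 mL/min
|109.3 − 44.0| = 65.3 mL/min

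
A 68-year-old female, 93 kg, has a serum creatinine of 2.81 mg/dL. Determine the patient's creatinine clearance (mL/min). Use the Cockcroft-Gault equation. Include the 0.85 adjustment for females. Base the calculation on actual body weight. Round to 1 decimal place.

28.1 mL/min

CrCl = (140 − 68) × 93 / (72 × 2.81) × 0.85 = 6696.0 / 202.32 × 0.85 ≈ 28.1 mL/min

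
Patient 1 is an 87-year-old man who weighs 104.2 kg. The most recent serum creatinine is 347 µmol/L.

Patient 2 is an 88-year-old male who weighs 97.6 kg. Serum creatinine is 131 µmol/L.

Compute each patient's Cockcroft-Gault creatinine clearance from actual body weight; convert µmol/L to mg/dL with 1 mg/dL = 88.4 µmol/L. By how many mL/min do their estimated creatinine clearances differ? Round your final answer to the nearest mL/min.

Patient 1: SCr = 347 / 88.4 = 3.925 mg/dL
Patient 1: CrCl = (140 − 87) × 104.2 / (72 × 3.925) = 5522.6 / 282.60 ≈ 19.5 mL/min
Patient 2: SCr = 131 / 88.4 = 1.482 mg/dL
Patient 2: CrCl = (140 − 88) × 97.6 / (72 × 1.482) = 5075.2 / 106.70 ≈ 47.6 mL/min
|19.5 − 47.6| = 28.1 mL/min

28 mL/min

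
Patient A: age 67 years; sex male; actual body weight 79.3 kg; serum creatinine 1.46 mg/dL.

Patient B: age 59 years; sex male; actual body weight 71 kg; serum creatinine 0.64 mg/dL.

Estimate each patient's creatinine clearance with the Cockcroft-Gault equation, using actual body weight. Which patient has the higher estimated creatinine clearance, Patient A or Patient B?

Patient A: CrCl = (140 − 67) × 79.3 / (72 × 1.46) = 5788.9 / 105.12 ≈ 55.1 mL/min
Patient B: CrCl = (140 − 59) × 71 / (72 × 0.64) = 5751.0 / 46.08 ≈ 124.8 mL/min
55.1 vs 124.8 mL/min → Patient B is higher.

Patient B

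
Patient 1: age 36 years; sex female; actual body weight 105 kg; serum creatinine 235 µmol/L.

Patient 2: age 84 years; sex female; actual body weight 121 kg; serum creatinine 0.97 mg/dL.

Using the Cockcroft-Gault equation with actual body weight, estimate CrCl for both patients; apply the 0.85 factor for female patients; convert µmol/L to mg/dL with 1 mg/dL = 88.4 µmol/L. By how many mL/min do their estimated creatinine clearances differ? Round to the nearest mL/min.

34 mL/min

Patient 1: SCr = 235 / 88.4 = 2.658 mg/dL
Patient 1: CrCl = (140 − 36) × 105 / (72 × 2.658) × 0.85 = 10920.0 / 191.38 × 0.85 ≈ 48.5 mL/min
Patient 2: CrCl = (140 − 84) × 121 / (72 × 0.97) × 0.85 = 6776.0 / 69.84 × 0.85 ≈ 82.5 mL/min
|48.5 − 82.5| = 34.0 mL/min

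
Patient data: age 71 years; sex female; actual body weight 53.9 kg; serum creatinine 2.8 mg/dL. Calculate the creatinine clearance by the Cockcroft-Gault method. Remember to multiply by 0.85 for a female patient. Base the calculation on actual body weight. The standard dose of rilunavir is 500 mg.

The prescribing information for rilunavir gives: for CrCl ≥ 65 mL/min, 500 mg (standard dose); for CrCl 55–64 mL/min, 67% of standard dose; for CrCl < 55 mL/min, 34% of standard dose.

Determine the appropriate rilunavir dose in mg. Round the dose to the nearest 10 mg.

170 mg

CrCl = (140 − 71) × 53.9 / (72 × 2.8) × 0.85 = 3719.1 / 201.60 × 0.85 ≈ 15.7 mL/min
CrCl ≈ 16 mL/min → bracket < 55 mL/min.
34% of 500 mg = 170 mg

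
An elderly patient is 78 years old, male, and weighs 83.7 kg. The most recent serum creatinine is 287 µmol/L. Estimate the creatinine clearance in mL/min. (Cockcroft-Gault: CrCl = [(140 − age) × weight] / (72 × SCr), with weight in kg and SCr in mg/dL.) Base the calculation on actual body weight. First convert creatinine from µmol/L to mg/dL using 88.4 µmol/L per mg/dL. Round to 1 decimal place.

SCr = 287 / 88.4 = 3.247 mg/dL
CrCl = (140 − 78) × 83.7 / (72 × 3.247) = 5189.4 / 233.78 ≈ 22.2 mL/min

22.2 mL/min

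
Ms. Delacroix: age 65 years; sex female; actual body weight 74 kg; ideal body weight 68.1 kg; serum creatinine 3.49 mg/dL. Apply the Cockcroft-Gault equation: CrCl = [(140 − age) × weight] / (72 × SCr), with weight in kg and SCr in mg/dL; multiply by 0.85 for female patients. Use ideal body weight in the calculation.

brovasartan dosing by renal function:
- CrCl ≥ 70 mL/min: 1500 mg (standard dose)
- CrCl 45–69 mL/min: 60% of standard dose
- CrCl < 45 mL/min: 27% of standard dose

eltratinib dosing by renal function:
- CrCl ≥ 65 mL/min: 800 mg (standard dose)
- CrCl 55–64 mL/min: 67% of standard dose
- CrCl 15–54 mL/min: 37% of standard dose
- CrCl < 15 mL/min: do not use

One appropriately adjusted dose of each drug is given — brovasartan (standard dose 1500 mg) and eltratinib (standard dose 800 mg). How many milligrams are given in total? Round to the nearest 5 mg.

700 mg

CrCl = (140 − 65) × 68.1 / (72 × 3.49) × 0.85 = 5107.5 / 251.28 × 0.85 ≈ 17.3 mL/min
CrCl ≈ 17 mL/min.
brovasartan: < 45 mL/min → 27% of 1500 mg = 405 mg.
eltratinib: 15–54 mL/min → 37% of 800 mg = 296 mg.
Total = 405 + 296 = 701 mg.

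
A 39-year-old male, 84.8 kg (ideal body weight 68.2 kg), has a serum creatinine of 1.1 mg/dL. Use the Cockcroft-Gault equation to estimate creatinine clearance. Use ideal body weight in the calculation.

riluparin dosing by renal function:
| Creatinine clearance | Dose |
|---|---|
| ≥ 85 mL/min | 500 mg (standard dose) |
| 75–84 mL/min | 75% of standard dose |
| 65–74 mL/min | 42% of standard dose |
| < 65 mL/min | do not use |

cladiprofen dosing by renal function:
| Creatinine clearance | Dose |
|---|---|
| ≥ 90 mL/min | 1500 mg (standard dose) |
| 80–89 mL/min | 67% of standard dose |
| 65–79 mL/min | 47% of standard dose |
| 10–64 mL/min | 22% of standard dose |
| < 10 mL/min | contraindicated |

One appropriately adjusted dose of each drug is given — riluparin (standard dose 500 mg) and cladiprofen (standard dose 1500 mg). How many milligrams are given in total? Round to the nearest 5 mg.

CrCl = (140 − 39) × 68.2 / (72 × 1.1) = 6888.2 / 79.20 ≈ 87.0 mL/min
CrCl ≈ 87 mL/min.
riluparin: ≥ 85 mL/min → 100% of 500 mg = 500 mg.
cladiprofen: 80–89 mL/min → 67% of 1500 mg = 1005 mg.
Total = 500 + 1005 = 1505 mg.

1505 mg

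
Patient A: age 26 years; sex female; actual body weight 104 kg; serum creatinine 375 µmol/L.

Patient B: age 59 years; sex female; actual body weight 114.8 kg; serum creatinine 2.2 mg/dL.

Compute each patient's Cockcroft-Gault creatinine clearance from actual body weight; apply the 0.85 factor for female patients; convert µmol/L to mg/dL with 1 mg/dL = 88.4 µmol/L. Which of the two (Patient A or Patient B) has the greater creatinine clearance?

Patient B

Patient A: SCr = 375 / 88.4 = 4.242 mg/dL
Patient A: CrCl = (140 − 26) × 104 / (72 × 4.242) × 0.85 = 11856.0 / 305.42 × 0.85 ≈ 33.0 mL/min
Patient B: CrCl = (140 − 59) × 114.8 / (72 × 2.2) × 0.85 = 9298.8 / 158.40 × 0.85 ≈ 49.9 mL/min
33.0 vs 49.9 mL/min → Patient B is higher.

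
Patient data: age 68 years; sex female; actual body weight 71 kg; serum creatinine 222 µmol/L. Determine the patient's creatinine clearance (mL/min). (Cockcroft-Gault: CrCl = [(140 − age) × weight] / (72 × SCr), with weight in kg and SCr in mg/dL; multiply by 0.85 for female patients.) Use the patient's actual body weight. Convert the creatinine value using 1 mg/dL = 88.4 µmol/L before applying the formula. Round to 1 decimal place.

SCr = 222 / 88.4 = 2.511 mg/dL
CrCl = (140 − 68) × 71 / (72 × 2.511) × 0.85 = 5112.0 / 180.79 × 0.85 ≈ 24.0 mL/min

24.0 mL/min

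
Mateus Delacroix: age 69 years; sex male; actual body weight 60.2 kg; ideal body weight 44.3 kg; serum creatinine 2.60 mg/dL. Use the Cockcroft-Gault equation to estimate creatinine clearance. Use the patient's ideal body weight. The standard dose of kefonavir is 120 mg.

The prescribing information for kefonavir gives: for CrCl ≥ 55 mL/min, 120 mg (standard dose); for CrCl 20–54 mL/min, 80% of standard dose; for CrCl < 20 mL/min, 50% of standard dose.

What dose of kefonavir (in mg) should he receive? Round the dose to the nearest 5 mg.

CrCl = (140 − 69) × 44.3 / (72 × 2.6) = 3145.3 / 187.20 ≈ 16.8 mL/min
CrCl ≈ 17 mL/min → bracket < 20 mL/min.
50% of 120 mg = 60 mg

60 mg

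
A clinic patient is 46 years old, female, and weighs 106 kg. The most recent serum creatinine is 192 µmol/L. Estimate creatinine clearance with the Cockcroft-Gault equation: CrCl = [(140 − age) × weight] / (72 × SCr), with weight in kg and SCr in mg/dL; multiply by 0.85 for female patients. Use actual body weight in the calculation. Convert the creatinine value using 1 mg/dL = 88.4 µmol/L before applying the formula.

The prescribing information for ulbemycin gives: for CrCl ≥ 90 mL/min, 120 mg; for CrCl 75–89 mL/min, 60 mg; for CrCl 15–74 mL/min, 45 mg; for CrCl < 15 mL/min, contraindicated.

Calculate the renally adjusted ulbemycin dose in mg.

45 mg

SCr = 192 / 88.4 = 2.172 mg/dL
CrCl = (140 − 46) × 106 / (72 × 2.172) × 0.85 = 9964.0 / 156.38 × 0.85 ≈ 54.2 mL/min
CrCl ≈ 54 mL/min → bracket 15–74 mL/min.
Dose for this bracket: 45 mg.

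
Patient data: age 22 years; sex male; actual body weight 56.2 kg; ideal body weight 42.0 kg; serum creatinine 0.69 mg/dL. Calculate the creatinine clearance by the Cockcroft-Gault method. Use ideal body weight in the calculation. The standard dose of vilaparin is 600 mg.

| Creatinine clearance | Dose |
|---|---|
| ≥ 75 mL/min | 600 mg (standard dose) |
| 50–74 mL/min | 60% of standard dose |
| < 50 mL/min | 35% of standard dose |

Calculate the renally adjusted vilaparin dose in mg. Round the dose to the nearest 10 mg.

CrCl = (140 − 22) × 42 / (72 × 0.69) = 4956.0 / 49.68 ≈ 99.8 mL/min
CrCl ≈ 100 mL/min → bracket ≥ 75 mL/min.
100% of 600 mg = 600 mg

600 mg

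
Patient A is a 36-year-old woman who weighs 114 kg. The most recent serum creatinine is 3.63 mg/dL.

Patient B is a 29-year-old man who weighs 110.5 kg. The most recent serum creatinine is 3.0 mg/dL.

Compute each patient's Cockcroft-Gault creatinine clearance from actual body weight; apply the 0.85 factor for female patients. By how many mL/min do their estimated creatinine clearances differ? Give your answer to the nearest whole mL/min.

18 mL/min

Patient A: CrCl = (140 − 36) × 114 / (72 × 3.63) × 0.85 = 11856.0 / 261.36 × 0.85 ≈ 38.6 mL/min
Patient B: CrCl = (140 − 29) × 110.5 / (72 × 3) = 12265.5 / 216.00 ≈ 56.8 mL/min
|38.6 − 56.8| = 18.2 mL/min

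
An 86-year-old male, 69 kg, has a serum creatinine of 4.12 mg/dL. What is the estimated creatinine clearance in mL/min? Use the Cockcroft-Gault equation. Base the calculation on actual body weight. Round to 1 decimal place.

CrCl = (140 − 86) × 69 / (72 × 4.12) = 3726.0 / 296.64 ≈ 12.6 mL/min

12.6 mL/min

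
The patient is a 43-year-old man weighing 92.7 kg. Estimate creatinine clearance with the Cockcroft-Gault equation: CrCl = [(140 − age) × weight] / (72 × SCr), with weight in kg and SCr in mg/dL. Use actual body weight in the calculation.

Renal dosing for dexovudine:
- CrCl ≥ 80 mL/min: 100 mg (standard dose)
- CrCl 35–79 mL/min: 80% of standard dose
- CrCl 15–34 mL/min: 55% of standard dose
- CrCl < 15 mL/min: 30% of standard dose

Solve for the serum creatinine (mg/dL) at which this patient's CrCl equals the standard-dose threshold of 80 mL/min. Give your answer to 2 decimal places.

1.56 mg/dL

Standard dose requires CrCl ≥ 80 mL/min.
Set (140 − 43) × 92.7 / (72 × SCr) = 80
SCr = (140 − 43) × 92.7 / (72 × 80) = 1.561 mg/dL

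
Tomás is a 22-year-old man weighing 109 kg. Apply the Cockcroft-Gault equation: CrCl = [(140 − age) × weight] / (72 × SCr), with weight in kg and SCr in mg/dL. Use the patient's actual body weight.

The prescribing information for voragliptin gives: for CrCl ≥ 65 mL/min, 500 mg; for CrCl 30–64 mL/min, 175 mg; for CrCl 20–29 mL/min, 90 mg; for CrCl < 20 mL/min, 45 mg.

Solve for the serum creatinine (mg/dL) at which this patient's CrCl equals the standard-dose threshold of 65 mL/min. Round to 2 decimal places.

2.75 mg/dL

Standard dose requires CrCl ≥ 65 mL/min.
Set (140 − 22) × 109 / (72 × SCr) = 65
SCr = (140 − 22) × 109 / (72 × 65) = 2.748 mg/dL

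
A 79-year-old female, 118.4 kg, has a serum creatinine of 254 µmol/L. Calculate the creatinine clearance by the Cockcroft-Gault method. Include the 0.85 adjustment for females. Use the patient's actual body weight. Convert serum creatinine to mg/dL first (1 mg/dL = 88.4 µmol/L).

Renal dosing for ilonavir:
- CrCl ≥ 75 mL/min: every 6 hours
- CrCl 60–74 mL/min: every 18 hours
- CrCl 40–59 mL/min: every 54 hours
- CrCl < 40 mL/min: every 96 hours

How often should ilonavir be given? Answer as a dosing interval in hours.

SCr = 254 / 88.4 = 2.873 mg/dL
CrCl = (140 − 79) × 118.4 / (72 × 2.873) × 0.85 = 7222.4 / 206.86 × 0.85 ≈ 29.7 mL/min
CrCl ≈ 30 mL/min → bracket < 40 mL/min → every 96 hours.

every 96 hours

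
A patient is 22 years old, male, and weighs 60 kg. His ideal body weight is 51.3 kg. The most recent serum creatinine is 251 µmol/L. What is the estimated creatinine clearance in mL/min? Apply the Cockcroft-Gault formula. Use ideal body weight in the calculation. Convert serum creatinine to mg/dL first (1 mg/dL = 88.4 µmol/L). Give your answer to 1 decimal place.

29.6 mL/min

SCr = 251 / 88.4 = 2.839 mg/dL
CrCl = (140 − 22) × 51.3 / (72 × 2.839) = 6053.4 / 204.41 ≈ 29.6 mL/min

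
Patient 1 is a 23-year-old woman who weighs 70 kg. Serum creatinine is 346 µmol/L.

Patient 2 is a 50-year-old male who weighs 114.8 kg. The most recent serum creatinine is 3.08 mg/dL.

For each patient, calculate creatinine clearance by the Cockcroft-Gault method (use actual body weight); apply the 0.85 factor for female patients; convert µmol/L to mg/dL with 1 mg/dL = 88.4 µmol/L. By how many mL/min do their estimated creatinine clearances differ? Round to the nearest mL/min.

Patient 1: SCr = 346 / 88.4 = 3.914 mg/dL
Patient 1: CrCl = (140 − 23) × 70 / (72 × 3.914) × 0.85 = 8190.0 / 281.81 × 0.85 ≈ 24.7 mL/min
Patient 2: CrCl = (140 − 50) × 114.8 / (72 × 3.08) = 10332.0 / 221.76 ≈ 46.6 mL/min
|24.7 − 46.6| = 21.9 mL/min

22 mL/min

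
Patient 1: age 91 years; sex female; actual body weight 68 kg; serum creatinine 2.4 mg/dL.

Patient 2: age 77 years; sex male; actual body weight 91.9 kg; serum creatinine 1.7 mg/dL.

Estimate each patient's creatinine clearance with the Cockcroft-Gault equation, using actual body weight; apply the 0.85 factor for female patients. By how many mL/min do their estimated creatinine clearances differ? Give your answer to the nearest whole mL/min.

31 mL/min

Patient 1: CrCl = (140 − 91) × 68 / (72 × 2.4) × 0.85 = 3332.0 / 172.80 × 0.85 ≈ 16.4 mL/min
Patient 2: CrCl = (140 − 77) × 91.9 / (72 × 1.7) = 5789.7 / 122.40 ≈ 47.3 mL/min
|16.4 − 47.3| = 30.9 mL/min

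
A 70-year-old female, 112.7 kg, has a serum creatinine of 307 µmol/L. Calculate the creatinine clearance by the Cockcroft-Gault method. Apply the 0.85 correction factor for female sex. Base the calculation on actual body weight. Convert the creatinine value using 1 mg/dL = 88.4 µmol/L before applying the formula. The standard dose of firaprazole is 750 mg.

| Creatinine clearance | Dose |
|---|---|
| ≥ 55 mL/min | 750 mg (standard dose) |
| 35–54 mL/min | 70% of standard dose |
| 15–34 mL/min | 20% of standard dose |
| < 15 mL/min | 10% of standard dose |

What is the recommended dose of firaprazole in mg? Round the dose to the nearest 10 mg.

SCr = 307 / 88.4 = 3.473 mg/dL
CrCl = (140 − 70) × 112.7 / (72 × 3.473) × 0.85 = 7889.0 / 250.06 × 0.85 ≈ 26.8 mL/min
CrCl ≈ 27 mL/min → bracket 15–34 mL/min.
20% of 750 mg = 150 mg

150 mg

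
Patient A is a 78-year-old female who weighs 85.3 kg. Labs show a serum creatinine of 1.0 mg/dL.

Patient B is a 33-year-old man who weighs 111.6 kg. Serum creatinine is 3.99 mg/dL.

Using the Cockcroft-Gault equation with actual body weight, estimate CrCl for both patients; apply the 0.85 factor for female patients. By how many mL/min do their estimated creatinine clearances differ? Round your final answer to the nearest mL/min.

21 mL/min

Patient A: CrCl = (140 − 78) × 85.3 / (72 × 1) × 0.85 = 5288.6 / 72.00 × 0.85 ≈ 62.4 mL/min
Patient B: CrCl = (140 − 33) × 111.6 / (72 × 3.99) = 11941.2 / 287.28 ≈ 41.6 mL/min
|62.4 − 41.6| = 20.8 mL/min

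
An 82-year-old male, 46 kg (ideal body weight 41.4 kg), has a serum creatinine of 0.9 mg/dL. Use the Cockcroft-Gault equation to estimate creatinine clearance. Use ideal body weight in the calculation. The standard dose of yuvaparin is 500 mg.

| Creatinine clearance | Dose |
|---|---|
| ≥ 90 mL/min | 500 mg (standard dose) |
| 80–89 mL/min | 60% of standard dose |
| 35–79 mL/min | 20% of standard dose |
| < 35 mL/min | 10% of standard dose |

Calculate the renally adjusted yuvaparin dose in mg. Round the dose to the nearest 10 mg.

100 mg

CrCl = (140 − 82) × 41.4 / (72 × 0.9) = 2401.2 / 64.80 ≈ 37.1 mL/min
CrCl ≈ 37 mL/min → bracket 35–79 mL/min.
20% of 500 mg = 100 mg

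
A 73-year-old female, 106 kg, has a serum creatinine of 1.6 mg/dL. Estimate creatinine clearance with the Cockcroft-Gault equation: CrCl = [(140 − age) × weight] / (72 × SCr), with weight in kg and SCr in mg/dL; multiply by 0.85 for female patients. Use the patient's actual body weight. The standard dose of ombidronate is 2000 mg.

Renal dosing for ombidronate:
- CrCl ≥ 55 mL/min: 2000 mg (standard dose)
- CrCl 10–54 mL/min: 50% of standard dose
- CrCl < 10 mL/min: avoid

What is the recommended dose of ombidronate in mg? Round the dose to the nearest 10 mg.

CrCl = (140 − 73) × 106 / (72 × 1.6) × 0.85 = 7102.0 / 115.20 × 0.85 ≈ 52.4 mL/min
CrCl ≈ 52 mL/min → bracket 10–54 mL/min.
50% of 2000 mg = 1000 mg

1000 mg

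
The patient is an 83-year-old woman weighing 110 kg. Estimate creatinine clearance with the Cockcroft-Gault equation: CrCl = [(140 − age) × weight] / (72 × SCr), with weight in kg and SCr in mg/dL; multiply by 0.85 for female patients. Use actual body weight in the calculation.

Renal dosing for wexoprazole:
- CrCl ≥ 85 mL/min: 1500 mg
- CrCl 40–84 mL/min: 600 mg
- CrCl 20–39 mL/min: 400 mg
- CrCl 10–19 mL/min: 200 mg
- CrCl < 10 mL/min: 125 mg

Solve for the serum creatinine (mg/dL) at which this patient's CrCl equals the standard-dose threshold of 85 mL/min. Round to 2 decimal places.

0.87 mg/dL

Standard dose requires CrCl ≥ 85 mL/min.
Set (140 − 83) × 110 × 0.85 / (72 × SCr) = 85
SCr = (140 − 83) × 110 × 0.85 / (72 × 85) = 0.871 mg/dL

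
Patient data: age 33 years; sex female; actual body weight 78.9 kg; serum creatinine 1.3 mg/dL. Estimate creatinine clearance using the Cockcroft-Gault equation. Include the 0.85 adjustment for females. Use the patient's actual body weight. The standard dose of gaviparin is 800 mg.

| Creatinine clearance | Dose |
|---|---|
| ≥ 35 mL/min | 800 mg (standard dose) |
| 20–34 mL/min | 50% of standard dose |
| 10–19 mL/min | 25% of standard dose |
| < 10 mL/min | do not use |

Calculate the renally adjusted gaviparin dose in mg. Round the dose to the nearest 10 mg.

CrCl = (140 − 33) × 78.9 / (72 × 1.3) × 0.85 = 8442.3 / 93.60 × 0.85 ≈ 76.7 mL/min
CrCl ≈ 77 mL/min → bracket ≥ 35 mL/min.
100% of 800 mg = 800 mg

800 mg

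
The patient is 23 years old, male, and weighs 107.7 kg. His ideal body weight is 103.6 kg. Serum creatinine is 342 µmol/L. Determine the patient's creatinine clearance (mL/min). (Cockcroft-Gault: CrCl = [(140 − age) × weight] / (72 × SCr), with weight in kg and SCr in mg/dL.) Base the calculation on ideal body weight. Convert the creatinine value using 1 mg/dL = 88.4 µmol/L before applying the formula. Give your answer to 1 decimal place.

SCr = 342 / 88.4 = 3.869 mg/dL
CrCl = (140 − 23) × 103.6 / (72 × 3.869) = 12121.2 / 278.57 ≈ 43.5 mL/min

43.5 mL/min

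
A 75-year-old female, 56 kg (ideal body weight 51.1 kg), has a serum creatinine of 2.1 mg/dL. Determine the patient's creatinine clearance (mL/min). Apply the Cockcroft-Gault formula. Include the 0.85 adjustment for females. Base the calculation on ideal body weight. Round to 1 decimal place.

CrCl = (140 − 75) × 51.1 / (72 × 2.1) × 0.85 = 3321.5 / 151.20 × 0.85 ≈ 18.7 mL/min

18.7 mL/min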